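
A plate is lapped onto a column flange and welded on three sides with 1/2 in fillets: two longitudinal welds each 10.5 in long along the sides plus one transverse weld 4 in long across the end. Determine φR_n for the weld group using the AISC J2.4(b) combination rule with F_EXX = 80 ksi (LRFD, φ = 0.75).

φR_n ≈ 318 kips

t_e = 0.707 × 0.5 = 0.3535 in.
R_nwl = 0.6 × 80 × 0.3535 × 21 = 356.3 kips (longitudinal, 2 welds).
R_nwt = 0.6 × 80 × 0.3535 × 4 = 67.87 kips (transverse, base value).
(i) R_nwl + R_nwt = 424.2 kips; (ii) 0.85 R_nwl + 1.5 R_nwt = 404.7 kips.
R_n = max = 424.2 kips [governs: (i)]; φR_n = 318.1 kips.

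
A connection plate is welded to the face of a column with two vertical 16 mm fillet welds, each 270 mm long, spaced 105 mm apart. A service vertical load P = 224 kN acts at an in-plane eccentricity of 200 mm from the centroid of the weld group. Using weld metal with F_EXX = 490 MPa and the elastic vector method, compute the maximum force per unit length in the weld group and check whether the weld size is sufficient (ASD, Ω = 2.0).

f_max ≈ 1560 N/mm; adequate

Total weld length L_w = 540 mm. Treat welds as unit-width lines.
Polar moment about centroid: J = 2[d³/12 + d(b/2)²] = 2[270³/12 + 270×52.5²] = 4769000 mm³.
Direct shear f_v = P/L_w = 224×10³ / 540 = 414.8 N/mm (vertical).
Torsion M = P·e = 224×10³ × 200 = 44800000 N·mm.
Critical point at (x, y) = (52.5, 135) from centroid. f_tx = M·y/J = 1268 N/mm; f_ty = M·x/J = 493.2 N/mm.
Resultant f_max = √[f_tx² + (f_v + f_ty)²] = √[1268² + (414.8 + 493.2)²] = 1560 N/mm.
Capacity per unit length: r_n/Ω = (1/2.0) × 0.6 × 490 × (0.707 × 16) = 1663 N/mm.
1560 ≤ 1663 → adequate.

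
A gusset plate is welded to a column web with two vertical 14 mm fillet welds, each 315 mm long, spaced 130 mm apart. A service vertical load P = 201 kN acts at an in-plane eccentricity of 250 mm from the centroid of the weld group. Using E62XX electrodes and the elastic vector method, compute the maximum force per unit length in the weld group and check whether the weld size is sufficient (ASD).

f_max ≈ 1240 N/mm; adequate

E62XX → F_EXX = 620 MPa.
Total weld length L_w = 630 mm. Treat welds as unit-width lines.
Polar moment about centroid: J = 2[d³/12 + d(b/2)²] = 2[315³/12 + 315×65²] = 7871000 mm³.
Direct shear f_v = P/L_w = 201×10³ / 630 = 319 N/mm (vertical).
Torsion M = P·e = 201×10³ × 250 = 50250000 N·mm.
Critical point at (x, y) = (65, 157.5) from centroid. f_tx = M·y/J = 1006 N/mm; f_ty = M·x/J = 415 N/mm.
Resultant f_max = √[f_tx² + (f_v + f_ty)²] = √[1006² + (319 + 415)²] = 1245 N/mm.
Capacity per unit length: r_n/Ω = (1/2.0) × 0.6 × 620 × (0.707 × 14) = 1841 N/mm.
1245 ≤ 1841 → adequate.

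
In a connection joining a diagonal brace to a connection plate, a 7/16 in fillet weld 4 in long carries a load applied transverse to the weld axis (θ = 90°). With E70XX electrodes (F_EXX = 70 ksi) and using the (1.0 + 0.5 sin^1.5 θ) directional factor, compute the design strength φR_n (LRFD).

t_e = 0.707 × 0.4375 = 0.3093 in; A_we = 0.3093 × 4 = 1.237 in².
Directional factor: 1.0 + 0.5 sin^1.5(90°) = 1.5.
F_nw = 0.6 × 70 × 1.5 = 63 ksi.
φR_n = 0.75 × 63 × 1.237 = 58.46 kip.

φR_n ≈ 58.5 kip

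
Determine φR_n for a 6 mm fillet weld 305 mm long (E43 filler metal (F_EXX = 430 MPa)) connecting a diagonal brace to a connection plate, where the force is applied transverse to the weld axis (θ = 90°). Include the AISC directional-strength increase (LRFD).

t_e = 0.707 × 6 = 4.242 mm; A_we = 4.242 × 305 = 1294 mm².
Directional factor: 1.0 + 0.5 sin^1.5(90°) = 1.5.
F_nw = 0.6 × 430 × 1.5 = 387 MPa.
φR_n = 0.75 × 387 × 1294 × 10⁻³ = 375.5 kN.

φR_n ≈ 376 kN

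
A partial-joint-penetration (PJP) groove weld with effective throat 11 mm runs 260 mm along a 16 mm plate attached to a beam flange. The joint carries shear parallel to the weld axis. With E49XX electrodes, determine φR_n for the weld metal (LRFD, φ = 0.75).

E49XX → F_EXX = 490 MPa.
Effective throat (given) t_e = 11 mm.
A_we = 11 × 260 = 2860 mm².
F_nw = 0.6 F_EXX = 294 MPa.
φR_n = 0.75 × 294 × 2860 × 10⁻³ = 630.6 kN.

φR_n ≈ 631 kN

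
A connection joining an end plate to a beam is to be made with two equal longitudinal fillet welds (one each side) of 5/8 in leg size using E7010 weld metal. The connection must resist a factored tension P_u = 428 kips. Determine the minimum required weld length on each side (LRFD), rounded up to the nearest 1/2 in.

E70XX → F_EXX = 70 ksi.
Throat t_e = 0.707 × 0.625 = 0.4419 in.
φr_n = 0.75 × 0.6 × 70 × 0.4419 = 13.92 kips/in.
L_req = P_u / φr_n = 428 / 13.92 = 30.75 in total.
Per side: 30.75 / 2 = 15.37 in.
Round up → use L = 15.5 in on each side.

L = 15.5 in on each side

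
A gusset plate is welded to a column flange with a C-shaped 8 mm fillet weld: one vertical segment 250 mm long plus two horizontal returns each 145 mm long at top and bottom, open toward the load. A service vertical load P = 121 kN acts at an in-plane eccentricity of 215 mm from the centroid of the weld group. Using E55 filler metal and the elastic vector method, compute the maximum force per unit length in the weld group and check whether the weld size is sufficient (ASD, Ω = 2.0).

E55XX → F_EXX = 550 MPa.
Total weld length L_w = 540 mm. Treat welds as unit-width lines.
Centroid: x̄ = 2×145×72.5 / 540 = 38.94 mm from the vertical weld.
Polar moment about centroid: J = I_x + I_y = [250³/12 + 2×145×125²] + [250×38.94² + 2(145³/12 + 145×33.56²)] = 7047000 mm³.
Direct shear f_v = P/L_w = 121×10³ / 540 = 224.1 N/mm (vertical).
Torsion M = P·e = 121×10³ × 215 = 26015000 N·mm.
Critical point at (x, y) = (106.1, 125) from centroid. f_tx = M·y/J = 461.4 N/mm; f_ty = M·x/J = 391.5 N/mm.
Resultant f_max = √[f_tx² + (f_v + f_ty)²] = √[461.4² + (224.1 + 391.5)²] = 769.4 N/mm.
Capacity per unit length: r_n/Ω = (1/2.0) × 0.6 × 550 × (0.707 × 8) = 933.2 N/mm.
769.4 ≤ 933.2 → adequate.

f_max ≈ 769 N/mm; adequate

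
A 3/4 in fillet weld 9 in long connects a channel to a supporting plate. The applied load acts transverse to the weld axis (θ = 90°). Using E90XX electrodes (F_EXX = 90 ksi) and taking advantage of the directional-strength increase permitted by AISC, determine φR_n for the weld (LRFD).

φR_n ≈ 290 kip

t_e = 0.707 × 0.75 = 0.5302 in; A_we = 0.5302 × 9 = 4.772 in².
Directional factor: 1.0 + 0.5 sin^1.5(90°) = 1.5.
F_nw = 0.6 × 90 × 1.5 = 81 ksi.
φR_n = 0.75 × 81 × 4.772 = 289.9 kip.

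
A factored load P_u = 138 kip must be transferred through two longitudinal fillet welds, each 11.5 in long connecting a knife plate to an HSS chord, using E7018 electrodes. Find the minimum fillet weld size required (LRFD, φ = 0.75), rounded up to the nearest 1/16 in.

E70XX → F_EXX = 70 ksi.
Total weld length L = 23 in.
Required throat t_e = P_u / (φ × 0.6 F_EXX × L) = 138 / (0.75 × 0.6 × 70 × 23) = 0.1905 in.
Required leg w = t_e / 0.707 = 0.2694 in → use 5/16 in.

w = 5/16 in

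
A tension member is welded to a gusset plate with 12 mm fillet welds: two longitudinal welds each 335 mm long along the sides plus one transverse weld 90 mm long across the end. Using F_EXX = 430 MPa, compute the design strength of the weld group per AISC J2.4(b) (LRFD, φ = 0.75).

φR_n ≈ 1250 kN

t_e = 0.707 × 12 = 8.484 mm.
R_nwl = 0.6 × 430 × 8.484 × 670 × 10⁻³ = 1467 kN (longitudinal, 2 welds).
R_nwt = 0.6 × 430 × 8.484 × 90 × 10⁻³ = 197 kN (transverse, base value).
(i) R_nwl + R_nwt = 1664 kN; (ii) 0.85 R_nwl + 1.5 R_nwt = 1542 kN.
R_n = max = 1664 kN [governs: (i)]; φR_n = 1248 kN.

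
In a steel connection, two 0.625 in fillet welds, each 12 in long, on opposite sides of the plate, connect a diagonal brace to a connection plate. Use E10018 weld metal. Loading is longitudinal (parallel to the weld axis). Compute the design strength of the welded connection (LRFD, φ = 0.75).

φR_n ≈ 477 kip

E100XX → F_EXX = 100 ksi.
Effective throat t_e = 0.707 × 0.625 = 0.4419 in.
Total length L = 24 in; A_we = 0.4419 × 24 = 10.6 in².
F_nw = 0.6 F_EXX = 0.6 × 100 = 60 ksi.
φR_n = 0.75 × 60 × 10.6 = 477.2 kip.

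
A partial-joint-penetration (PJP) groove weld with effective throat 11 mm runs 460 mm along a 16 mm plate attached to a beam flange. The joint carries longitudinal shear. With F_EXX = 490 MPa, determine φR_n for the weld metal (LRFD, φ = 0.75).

Effective throat (given) t_e = 11 mm.
A_we = 11 × 460 = 5060 mm².
F_nw = 0.6 F_EXX = 294 MPa.
φR_n = 0.75 × 294 × 5060 × 10⁻³ = 1116 kN.

φR_n ≈ 1120 kN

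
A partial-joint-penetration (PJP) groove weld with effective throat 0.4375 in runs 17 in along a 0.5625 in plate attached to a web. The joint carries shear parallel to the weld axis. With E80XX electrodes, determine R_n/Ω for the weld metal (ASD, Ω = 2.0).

R_n/Ω ≈ 178 kip

E80XX → F_EXX = 80 ksi.
Effective throat (given) t_e = 0.4375 in.
A_we = 0.4375 × 17 = 7.438 in².
F_nw = 0.6 F_EXX = 48 ksi.
R_n/Ω = (48 × 7.438) / 2.0 = 178.5 kip.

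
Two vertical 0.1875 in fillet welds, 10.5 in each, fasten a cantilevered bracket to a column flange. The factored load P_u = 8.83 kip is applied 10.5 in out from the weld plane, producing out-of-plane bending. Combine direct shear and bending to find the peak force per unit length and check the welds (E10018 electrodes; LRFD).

E100XX → F_EXX = 100 ksi.
L_w = 2 × 10.5 = 21 in; section modulus (unit throat) S = 2 × L²/6 = 36.75 in².
Direct shear f_v = P/L_w = 8.83/21 = 0.4205 kip/in.
Moment M = P × e = 8.83 × 10.5 = 92.715 kip·in; bending f_b = M/S = 2.523 kip/in.
f_max = √(f_v² + f_b²) = √(0.4205² + 2.523²) = 2.558 kip/in.
φr_n = 0.75 × 0.6 × 100 × (0.707 × 0.1875) = 5.965 kip/in → adequate.

f_max ≈ 2.56 kip/in; adequate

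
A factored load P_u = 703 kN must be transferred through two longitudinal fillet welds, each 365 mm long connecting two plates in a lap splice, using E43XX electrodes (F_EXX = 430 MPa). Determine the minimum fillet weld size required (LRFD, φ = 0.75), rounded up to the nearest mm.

Total weld length L = 730 mm.
Required throat t_e = P_u / (φ × 0.6 F_EXX × L) = 703 / (0.75 × 0.6 × 430 × 730 × 10⁻³) = 4.977 mm.
Required leg w = t_e / 0.707 = 7.039 mm → use 8 mm.

w = 8 mm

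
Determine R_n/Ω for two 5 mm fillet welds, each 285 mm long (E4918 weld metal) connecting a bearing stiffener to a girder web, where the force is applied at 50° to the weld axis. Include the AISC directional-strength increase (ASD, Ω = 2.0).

R_n/Ω ≈ 395 kN

E49XX → F_EXX = 490 MPa.
t_e = 0.707 × 5 = 3.535 mm; A_we = 3.535 × 570 = 2015 mm².
Directional factor: 1.0 + 0.5 sin^1.5(50°) = 1.335.
F_nw = 0.6 × 490 × 1.335 = 392.6 MPa.
R_n/Ω = (392.6 × 2015) / 2.0 × 10⁻³ = 395.5 kN.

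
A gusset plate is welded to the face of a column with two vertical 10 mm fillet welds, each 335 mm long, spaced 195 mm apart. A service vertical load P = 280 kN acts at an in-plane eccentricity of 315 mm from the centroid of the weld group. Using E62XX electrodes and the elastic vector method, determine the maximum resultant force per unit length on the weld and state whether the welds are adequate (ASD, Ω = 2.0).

f_max ≈ 1600 N/mm; NOT adequate

E62XX → F_EXX = 620 MPa.
Total weld length L_w = 670 mm. Treat welds as unit-width lines.
Polar moment about centroid: J = 2[d³/12 + d(b/2)²] = 2[335³/12 + 335×97.5²] = 12640000 mm³.
Direct shear f_v = P/L_w = 280×10³ / 670 = 417.9 N/mm (vertical).
Torsion M = P·e = 280×10³ × 315 = 88200000 N·mm.
Critical point at (x, y) = (97.5, 167.5) from centroid. f_tx = M·y/J = 1169 N/mm; f_ty = M·x/J = 680.6 N/mm.
Resultant f_max = √[f_tx² + (f_v + f_ty)²] = √[1169² + (417.9 + 680.6)²] = 1604 N/mm.
Capacity per unit length: r_n/Ω = (1/2.0) × 0.6 × 620 × (0.707 × 10) = 1315 N/mm.
1604 > 1315 → NOT adequate.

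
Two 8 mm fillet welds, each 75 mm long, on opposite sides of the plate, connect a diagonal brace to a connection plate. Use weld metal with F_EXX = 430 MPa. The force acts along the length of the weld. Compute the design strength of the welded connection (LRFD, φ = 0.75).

φR_n ≈ 164 kN

Effective throat t_e = 0.707 × 8 = 5.656 mm.
Total length L = 150 mm; A_we = 5.656 × 150 = 848.4 mm².
F_nw = 0.6 F_EXX = 0.6 × 430 = 258 MPa.
φR_n = 0.75 × 258 × 848.4 × 10⁻³ = 164.2 kN.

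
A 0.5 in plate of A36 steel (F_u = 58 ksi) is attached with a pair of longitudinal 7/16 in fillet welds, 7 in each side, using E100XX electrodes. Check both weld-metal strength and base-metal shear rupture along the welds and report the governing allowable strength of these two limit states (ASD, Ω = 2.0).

R_n/Ω ≈ 122 kips (base-metal shear rupture governs)

E100XX → F_EXX = 100 ksi.
t_e = 0.707 × 0.4375 = 0.3093 in; L = 14 in.
Weld metal: R_n/Ω = (1/2.0) × 0.6 × 100 × 0.3093 × 14 = 129.9 kips.
Base metal (shear rupture): R_n/Ω = (1/2.0) × 0.6 × 58 × 0.5 × 14 = 121.8 kips.
Governing: base-metal shear rupture.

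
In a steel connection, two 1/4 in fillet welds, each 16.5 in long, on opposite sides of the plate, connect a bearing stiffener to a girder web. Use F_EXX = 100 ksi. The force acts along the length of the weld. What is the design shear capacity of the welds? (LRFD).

Effective throat t_e = 0.707 × 0.25 = 0.1767 in.
Total length L = 33 in; A_we = 0.1767 × 33 = 5.833 in².
F_nw = 0.6 F_EXX = 0.6 × 100 = 60 ksi.
φR_n = 0.75 × 60 × 5.833 = 262.5 kips.

φR_n ≈ 262 kips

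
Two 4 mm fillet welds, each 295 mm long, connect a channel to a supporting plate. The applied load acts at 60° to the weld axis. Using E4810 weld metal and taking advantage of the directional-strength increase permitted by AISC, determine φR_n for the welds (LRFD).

E48XX → F_EXX = 480 MPa.
t_e = 0.707 × 4 = 2.828 mm; A_we = 2.828 × 590 = 1669 mm².
Directional factor: 1.0 + 0.5 sin^1.5(60°) = 1.403.
F_nw = 0.6 × 480 × 1.403 = 404.1 MPa.
φR_n = 0.75 × 404.1 × 1669 × 10⁻³ = 505.6 kN.

φR_n ≈ 506 kN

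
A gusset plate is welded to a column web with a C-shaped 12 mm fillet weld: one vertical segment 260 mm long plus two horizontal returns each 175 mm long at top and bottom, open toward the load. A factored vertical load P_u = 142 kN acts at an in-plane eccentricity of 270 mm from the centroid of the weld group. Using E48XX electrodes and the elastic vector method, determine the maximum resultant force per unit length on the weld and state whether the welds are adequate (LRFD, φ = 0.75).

E48XX → F_EXX = 480 MPa.
Total weld length L_w = 610 mm. Treat welds as unit-width lines.
Centroid: x̄ = 2×175×87.5 / 610 = 50.2 mm from the vertical weld.
Polar moment about centroid: J = I_x + I_y = [260³/12 + 2×175×130²] + [260×50.2² + 2(175³/12 + 175×37.3²)] = 9415000 mm³.
Direct shear f_v = P/L_w = 142×10³ / 610 = 232.8 N/mm (vertical).
Torsion M = P·e = 142×10³ × 270 = 38340000 N·mm.
Critical point at (x, y) = (124.8, 130) from centroid. f_tx = M·y/J = 529.4 N/mm; f_ty = M·x/J = 508.2 N/mm.
Resultant f_max = √[f_tx² + (f_v + f_ty)²] = √[529.4² + (232.8 + 508.2)²] = 910.7 N/mm.
Capacity per unit length: φr_n = 0.75 × 0.6 × 480 × (0.707 × 12) = 1833 N/mm.
910.7 ≤ 1833 → adequate.

f_max ≈ 911 N/mm; adequate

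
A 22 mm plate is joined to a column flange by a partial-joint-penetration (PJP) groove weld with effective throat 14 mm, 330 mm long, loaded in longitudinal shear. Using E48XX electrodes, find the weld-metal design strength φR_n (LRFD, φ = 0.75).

E48XX → F_EXX = 480 MPa.
Effective throat (given) t_e = 14 mm.
A_we = 14 × 330 = 4620 mm².
F_nw = 0.6 F_EXX = 288 MPa.
φR_n = 0.75 × 288 × 4620 × 10⁻³ = 997.9 kN.

φR_n ≈ 998 kN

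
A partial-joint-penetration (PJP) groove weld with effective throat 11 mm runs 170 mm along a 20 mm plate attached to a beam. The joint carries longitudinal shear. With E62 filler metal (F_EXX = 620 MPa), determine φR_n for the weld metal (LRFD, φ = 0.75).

Effective throat (given) t_e = 11 mm.
A_we = 11 × 170 = 1870 mm².
F_nw = 0.6 F_EXX = 372 MPa.
φR_n = 0.75 × 372 × 1870 × 10⁻³ = 521.7 kN.

φR_n ≈ 522 kN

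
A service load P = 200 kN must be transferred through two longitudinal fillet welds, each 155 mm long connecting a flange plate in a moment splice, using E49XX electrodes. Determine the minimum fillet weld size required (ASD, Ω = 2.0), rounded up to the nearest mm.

E49XX → F_EXX = 490 MPa.
Total weld length L = 310 mm.
Required throat t_e = P × Ω / (0.6 F_EXX × L) = 200 × 2.0 / (0.6 × 490 × 310 × 10⁻³) = 4.389 mm.
Required leg w = t_e / 0.707 = 6.208 mm → use 7 mm.

w = 7 mm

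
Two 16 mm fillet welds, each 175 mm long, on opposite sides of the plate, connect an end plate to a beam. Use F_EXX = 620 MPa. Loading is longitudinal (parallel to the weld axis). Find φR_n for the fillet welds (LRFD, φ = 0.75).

Effective throat t_e = 0.707 × 16 = 11.31 mm.
Total length L = 350 mm; A_we = 11.31 × 350 = 3959 mm².
F_nw = 0.6 F_EXX = 0.6 × 620 = 372 MPa.
φR_n = 0.75 × 372 × 3959 × 10⁻³ = 1105 kN.

φR_n ≈ 1100 kN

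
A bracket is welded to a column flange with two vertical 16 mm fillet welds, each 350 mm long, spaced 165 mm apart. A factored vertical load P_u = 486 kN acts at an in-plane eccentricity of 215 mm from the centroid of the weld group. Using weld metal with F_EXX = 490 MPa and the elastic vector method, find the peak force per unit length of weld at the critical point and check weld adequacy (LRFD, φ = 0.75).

f_max ≈ 2090 N/mm; adequate

Total weld length L_w = 700 mm. Treat welds as unit-width lines.
Polar moment about centroid: J = 2[d³/12 + d(b/2)²] = 2[350³/12 + 350×82.5²] = 11910000 mm³.
Direct shear f_v = P/L_w = 486×10³ / 700 = 694.3 N/mm (vertical).
Torsion M = P·e = 486×10³ × 215 = 104490000 N·mm.
Critical point at (x, y) = (82.5, 175) from centroid. f_tx = M·y/J = 1535 N/mm; f_ty = M·x/J = 723.8 N/mm.
Resultant f_max = √[f_tx² + (f_v + f_ty)²] = √[1535² + (694.3 + 723.8)²] = 2090 N/mm.
Capacity per unit length: φr_n = 0.75 × 0.6 × 490 × (0.707 × 16) = 2494 N/mm.
2090 ≤ 2494 → adequate.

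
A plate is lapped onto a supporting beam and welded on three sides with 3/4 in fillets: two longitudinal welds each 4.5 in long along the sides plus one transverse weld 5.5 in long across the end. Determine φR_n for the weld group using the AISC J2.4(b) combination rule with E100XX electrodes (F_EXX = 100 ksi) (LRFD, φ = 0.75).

t_e = 0.707 × 0.75 = 0.5302 in.
R_nwl = 0.6 × 100 × 0.5302 × 9 = 286.3 kip (longitudinal, 2 welds).
R_nwt = 0.6 × 100 × 0.5302 × 5.5 = 175 kip (transverse, base value).
(i) R_nwl + R_nwt = 461.3 kip; (ii) 0.85 R_nwl + 1.5 R_nwt = 505.9 kip.
R_n = max = 505.9 kip [governs: (ii)]; φR_n = 379.4 kip.

φR_n ≈ 379 kip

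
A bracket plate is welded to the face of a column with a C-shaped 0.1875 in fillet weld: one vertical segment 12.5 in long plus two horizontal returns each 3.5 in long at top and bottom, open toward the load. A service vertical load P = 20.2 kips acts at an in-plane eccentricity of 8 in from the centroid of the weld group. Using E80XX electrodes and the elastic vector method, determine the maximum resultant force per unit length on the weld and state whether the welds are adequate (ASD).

E80XX → F_EXX = 80 ksi.
Total weld length L_w = 19.5 in. Treat welds as unit-width lines.
Centroid: x̄ = 2×3.5×1.75 / 19.5 = 0.6282 in from the vertical weld.
Polar moment about centroid: J = I_x + I_y = [12.5³/12 + 2×3.5×6.25²] + [12.5×0.6282² + 2(3.5³/12 + 3.5×1.122²)] = 457.1 in³.
Direct shear f_v = P/L_w = 20.2 / 19.5 = 1.036 kip/in (vertical).
Torsion M = P·e = 20.2 × 8 = 161.6 kip·in.
Critical point at (x, y) = (2.872, 6.25) from centroid. f_tx = M·y/J = 2.21 kip/in; f_ty = M·x/J = 1.015 kip/in.
Resultant f_max = √[f_tx² + (f_v + f_ty)²] = √[2.21² + (1.036 + 1.015)²] = 3.015 kip/in.
Capacity per unit length: r_n/Ω = (1/2.0) × 0.6 × 80 × (0.707 × 0.1875) = 3.181 kip/in.
3.015 ≤ 3.181 → adequate.

f_max ≈ 3.01 kip/in; adequate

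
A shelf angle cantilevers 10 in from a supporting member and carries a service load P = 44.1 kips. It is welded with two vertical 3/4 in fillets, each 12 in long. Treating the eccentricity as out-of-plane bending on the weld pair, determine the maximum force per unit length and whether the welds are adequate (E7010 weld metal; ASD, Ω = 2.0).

E70XX → F_EXX = 70 ksi.
L_w = 2 × 12 = 24 in; section modulus (unit throat) S = 2 × L²/6 = 48 in².
Direct shear f_v = P/L_w = 44.1/24 = 1.838 kip/in.
Moment M = P × e = 44.1 × 10 = 441 kip·in; bending f_b = M/S = 9.188 kip/in.
f_max = √(f_v² + f_b²) = √(1.838² + 9.188²) = 9.369 kip/in.
r_n/Ω = (1/2.0) × 0.6 × 70 × (0.707 × 0.75) = 11.14 kip/in → adequate.

f_max ≈ 9.37 kip/in; adequate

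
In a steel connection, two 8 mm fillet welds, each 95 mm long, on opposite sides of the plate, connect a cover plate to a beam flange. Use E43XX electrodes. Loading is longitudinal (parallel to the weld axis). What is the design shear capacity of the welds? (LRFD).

φR_n ≈ 208 kN

E43XX → F_EXX = 430 MPa.
Effective throat t_e = 0.707 × 8 = 5.656 mm.
Total length L = 190 mm; A_we = 5.656 × 190 = 1075 mm².
F_nw = 0.6 F_EXX = 0.6 × 430 = 258 MPa.
φR_n = 0.75 × 258 × 1075 × 10⁻³ = 207.9 kN.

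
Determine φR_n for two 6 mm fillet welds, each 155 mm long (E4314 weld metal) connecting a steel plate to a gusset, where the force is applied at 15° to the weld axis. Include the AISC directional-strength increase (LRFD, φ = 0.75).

E43XX → F_EXX = 430 MPa.
t_e = 0.707 × 6 = 4.242 mm; A_we = 4.242 × 310 = 1315 mm².
Directional factor: 1.0 + 0.5 sin^1.5(15°) = 1.066.
F_nw = 0.6 × 430 × 1.066 = 275 MPa.
φR_n = 0.75 × 275 × 1315 × 10⁻³ = 271.2 kN.

φR_n ≈ 271 kN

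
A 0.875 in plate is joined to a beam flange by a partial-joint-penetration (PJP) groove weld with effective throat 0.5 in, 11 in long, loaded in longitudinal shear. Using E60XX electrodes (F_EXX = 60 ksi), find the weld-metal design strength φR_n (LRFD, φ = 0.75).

φR_n ≈ 148 kip

Effective throat (given) t_e = 0.5 in.
A_we = 0.5 × 11 = 5.5 in².
F_nw = 0.6 F_EXX = 36 ksi.
φR_n = 0.75 × 36 × 5.5 = 148.5 kip.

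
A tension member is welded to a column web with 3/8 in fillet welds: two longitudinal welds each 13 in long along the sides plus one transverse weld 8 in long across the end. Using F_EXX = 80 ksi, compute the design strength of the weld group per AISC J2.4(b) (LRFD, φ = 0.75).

t_e = 0.707 × 0.375 = 0.2651 in.
R_nwl = 0.6 × 80 × 0.2651 × 26 = 330.9 kips (longitudinal, 2 welds).
R_nwt = 0.6 × 80 × 0.2651 × 8 = 101.8 kips (transverse, base value).
(i) R_nwl + R_nwt = 432.7 kips; (ii) 0.85 R_nwl + 1.5 R_nwt = 434 kips.
R_n = max = 434 kips [governs: (ii)]; φR_n = 325.5 kips.

φR_n ≈ 325 kips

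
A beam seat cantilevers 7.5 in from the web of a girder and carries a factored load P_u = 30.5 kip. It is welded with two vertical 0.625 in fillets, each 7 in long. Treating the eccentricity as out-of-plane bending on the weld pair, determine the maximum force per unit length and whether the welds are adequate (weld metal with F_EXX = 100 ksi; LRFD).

f_max ≈ 14.2 kip/in; adequate

L_w = 2 × 7 = 14 in; section modulus (unit throat) S = 2 × L²/6 = 16.33 in².
Direct shear f_v = P/L_w = 30.5/14 = 2.179 kip/in.
Moment M = P × e = 30.5 × 7.5 = 228.75 kip·in; bending f_b = M/S = 14.01 kip/in.
f_max = √(f_v² + f_b²) = √(2.179² + 14.01²) = 14.17 kip/in.
φr_n = 0.75 × 0.6 × 100 × (0.707 × 0.625) = 19.88 kip/in → adequate.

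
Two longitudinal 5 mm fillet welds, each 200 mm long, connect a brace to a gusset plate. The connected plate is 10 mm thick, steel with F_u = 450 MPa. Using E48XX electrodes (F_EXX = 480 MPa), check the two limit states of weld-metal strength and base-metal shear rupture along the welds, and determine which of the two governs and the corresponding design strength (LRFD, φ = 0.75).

t_e = 0.707 × 5 = 3.535 mm; L = 400 mm.
Weld metal: φR_n = 0.75 × 0.6 × 480 × 3.535 × 400 × 10⁻³ = 305.4 kN.
Base metal (shear rupture): φR_n = 0.75 × 0.6 × 450 × 10 × 400 × 10⁻³ = 810 kN.
Governing: weld metal.

φR_n ≈ 305 kN (weld metal governs)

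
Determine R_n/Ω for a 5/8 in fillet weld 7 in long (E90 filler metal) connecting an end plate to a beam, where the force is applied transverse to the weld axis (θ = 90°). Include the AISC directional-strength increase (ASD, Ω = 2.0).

E90XX → F_EXX = 90 ksi.
t_e = 0.707 × 0.625 = 0.4419 in; A_we = 0.4419 × 7 = 3.093 in².
Directional factor: 1.0 + 0.5 sin^1.5(90°) = 1.5.
F_nw = 0.6 × 90 × 1.5 = 81 ksi.
R_n/Ω = (81 × 3.093) / 2.0 = 125.3 kips.

R_n/Ω ≈ 125 kips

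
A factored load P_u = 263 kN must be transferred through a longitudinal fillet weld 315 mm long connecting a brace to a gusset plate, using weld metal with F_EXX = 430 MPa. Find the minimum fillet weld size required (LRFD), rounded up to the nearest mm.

w = 7 mm

Total weld length L = 315 mm.
Required throat t_e = P_u / (φ × 0.6 F_EXX × L) = 263 / (0.75 × 0.6 × 430 × 315 × 10⁻³) = 4.315 mm.
Required leg w = t_e / 0.707 = 6.103 mm → use 7 mm.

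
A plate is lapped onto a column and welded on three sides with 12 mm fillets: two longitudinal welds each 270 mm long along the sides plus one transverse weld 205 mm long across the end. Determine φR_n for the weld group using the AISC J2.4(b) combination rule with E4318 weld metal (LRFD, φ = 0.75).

φR_n ≈ 1260 kN

E43XX → F_EXX = 430 MPa.
t_e = 0.707 × 12 = 8.484 mm.
R_nwl = 0.6 × 430 × 8.484 × 540 × 10⁻³ = 1182 kN (longitudinal, 2 welds).
R_nwt = 0.6 × 430 × 8.484 × 205 × 10⁻³ = 448.7 kN (transverse, base value).
(i) R_nwl + R_nwt = 1631 kN; (ii) 0.85 R_nwl + 1.5 R_nwt = 1678 kN.
R_n = max = 1678 kN [governs: (ii)]; φR_n = 1258 kN.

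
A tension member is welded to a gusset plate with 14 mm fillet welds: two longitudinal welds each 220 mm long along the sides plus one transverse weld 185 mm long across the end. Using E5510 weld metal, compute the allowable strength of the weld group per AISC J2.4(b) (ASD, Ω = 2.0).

R_n/Ω ≈ 1060 kN

E55XX → F_EXX = 550 MPa.
t_e = 0.707 × 14 = 9.898 mm.
R_nwl = 0.6 × 550 × 9.898 × 440 × 10⁻³ = 1437 kN (longitudinal, 2 welds).
R_nwt = 0.6 × 550 × 9.898 × 185 × 10⁻³ = 604.3 kN (transverse, base value).
(i) R_nwl + R_nwt = 2041 kN; (ii) 0.85 R_nwl + 1.5 R_nwt = 2128 kN.
R_n = max = 2128 kN [governs: (ii)]; R_n/Ω = 1064 kN.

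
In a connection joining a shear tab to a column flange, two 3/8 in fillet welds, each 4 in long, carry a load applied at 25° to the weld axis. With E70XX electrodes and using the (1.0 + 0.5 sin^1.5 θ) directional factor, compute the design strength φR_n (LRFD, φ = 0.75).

φR_n ≈ 76 kips

E70XX → F_EXX = 70 ksi.
t_e = 0.707 × 0.375 = 0.2651 in; A_we = 0.2651 × 8 = 2.121 in².
Directional factor: 1.0 + 0.5 sin^1.5(25°) = 1.137.
F_nw = 0.6 × 70 × 1.137 = 47.77 ksi.
φR_n = 0.75 × 47.77 × 2.121 = 75.99 kips.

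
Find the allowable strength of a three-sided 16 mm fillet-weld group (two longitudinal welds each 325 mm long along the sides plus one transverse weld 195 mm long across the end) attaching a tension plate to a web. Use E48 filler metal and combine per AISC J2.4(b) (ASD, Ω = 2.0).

R_n/Ω ≈ 1380 kN

E48XX → F_EXX = 480 MPa.
t_e = 0.707 × 16 = 11.31 mm.
R_nwl = 0.6 × 480 × 11.31 × 650 × 10⁻³ = 2118 kN (longitudinal, 2 welds).
R_nwt = 0.6 × 480 × 11.31 × 195 × 10⁻³ = 635.3 kN (transverse, base value).
(i) R_nwl + R_nwt = 2753 kN; (ii) 0.85 R_nwl + 1.5 R_nwt = 2753 kN.
R_n = max = 2753 kN [governs: (ii)]; R_n/Ω = 1376 kN.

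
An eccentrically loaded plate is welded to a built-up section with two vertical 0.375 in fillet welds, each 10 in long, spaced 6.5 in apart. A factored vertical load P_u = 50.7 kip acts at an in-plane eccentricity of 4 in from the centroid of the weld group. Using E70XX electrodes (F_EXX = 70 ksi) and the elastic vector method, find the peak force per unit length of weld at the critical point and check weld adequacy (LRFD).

f_max ≈ 5.05 kip/in; adequate

Total weld length L_w = 20 in. Treat welds as unit-width lines.
Polar moment about centroid: J = 2[d³/12 + d(b/2)²] = 2[10³/12 + 10×3.25²] = 377.9 in³.
Direct shear f_v = P/L_w = 50.7 / 20 = 2.535 kip/in (vertical).
Torsion M = P·e = 50.7 × 4 = 202.8 kip·in.
Critical point at (x, y) = (3.25, 5) from centroid. f_tx = M·y/J = 2.683 kip/in; f_ty = M·x/J = 1.744 kip/in.
Resultant f_max = √[f_tx² + (f_v + f_ty)²] = √[2.683² + (2.535 + 1.744)²] = 5.051 kip/in.
Capacity per unit length: φr_n = 0.75 × 0.6 × 70 × (0.707 × 0.375) = 8.351 kip/in.
5.051 ≤ 8.351 → adequate.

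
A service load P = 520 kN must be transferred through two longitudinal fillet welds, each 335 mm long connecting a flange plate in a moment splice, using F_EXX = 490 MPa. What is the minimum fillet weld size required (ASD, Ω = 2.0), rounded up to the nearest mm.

Total weld length L = 670 mm.
Required throat t_e = P × Ω / (0.6 F_EXX × L) = 520 × 2.0 / (0.6 × 490 × 670 × 10⁻³) = 5.28 mm.
Required leg w = t_e / 0.707 = 7.468 mm → use 8 mm.

w = 8 mm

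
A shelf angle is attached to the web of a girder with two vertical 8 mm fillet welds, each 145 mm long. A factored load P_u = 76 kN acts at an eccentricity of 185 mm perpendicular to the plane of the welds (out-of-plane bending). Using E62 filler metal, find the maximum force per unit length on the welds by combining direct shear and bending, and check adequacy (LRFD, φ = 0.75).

f_max ≈ 2020 N/mm; NOT adequate

E62XX → F_EXX = 620 MPa.
L_w = 2 × 145 = 290 mm; section modulus (unit throat) S = 2 × L²/6 = 7008 mm².
Direct shear f_v = P/L_w = 76×10³/290 = 262.1 N/mm.
Moment M = P × e = 76×10³ × 185 = 14060000 N·mm; bending f_b = M/S = 2006 N/mm.
f_max = √(f_v² + f_b²) = √(262.1² + 2006²) = 2023 N/mm.
φr_n = 0.75 × 0.6 × 620 × (0.707 × 8) = 1578 N/mm → NOT adequate.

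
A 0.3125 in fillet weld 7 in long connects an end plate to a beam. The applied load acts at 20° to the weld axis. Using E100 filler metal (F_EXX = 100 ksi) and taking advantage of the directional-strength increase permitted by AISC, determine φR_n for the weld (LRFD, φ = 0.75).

φR_n ≈ 76.6 kips

t_e = 0.707 × 0.3125 = 0.2209 in; A_we = 0.2209 × 7 = 1.547 in².
Directional factor: 1.0 + 0.5 sin^1.5(20°) = 1.1.
F_nw = 0.6 × 100 × 1.1 = 66 ksi.
φR_n = 0.75 × 66 × 1.547 = 76.56 kips.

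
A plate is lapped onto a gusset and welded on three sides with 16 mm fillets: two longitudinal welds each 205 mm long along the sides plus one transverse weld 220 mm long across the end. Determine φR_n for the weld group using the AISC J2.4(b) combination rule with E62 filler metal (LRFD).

E62XX → F_EXX = 620 MPa.
t_e = 0.707 × 16 = 11.31 mm.
R_nwl = 0.6 × 620 × 11.31 × 410 × 10⁻³ = 1725 kN (longitudinal, 2 welds).
R_nwt = 0.6 × 620 × 11.31 × 220 × 10⁻³ = 925.8 kN (transverse, base value).
(i) R_nwl + R_nwt = 2651 kN; (ii) 0.85 R_nwl + 1.5 R_nwt = 2855 kN.
R_n = max = 2855 kN [governs: (ii)]; φR_n = 2141 kN.

φR_n ≈ 2140 kN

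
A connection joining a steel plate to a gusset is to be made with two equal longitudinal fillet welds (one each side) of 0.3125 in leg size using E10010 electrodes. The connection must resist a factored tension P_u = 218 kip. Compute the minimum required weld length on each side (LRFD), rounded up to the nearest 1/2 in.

L = 11 in on each side

E100XX → F_EXX = 100 ksi.
Throat t_e = 0.707 × 0.3125 = 0.2209 in.
φr_n = 0.75 × 0.6 × 100 × 0.2209 = 9.942 kip/in.
L_req = P_u / φr_n = 218 / 9.942 = 21.93 in total.
Per side: 21.93 / 2 = 10.96 in.
Round up → use L = 11 in on each side.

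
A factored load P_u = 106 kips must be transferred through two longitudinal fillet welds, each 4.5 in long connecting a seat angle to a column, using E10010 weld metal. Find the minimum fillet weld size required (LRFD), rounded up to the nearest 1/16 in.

w = 3/8 in

E100XX → F_EXX = 100 ksi.
Total weld length L = 9 in.
Required throat t_e = P_u / (φ × 0.6 F_EXX × L) = 106 / (0.75 × 0.6 × 100 × 9) = 0.2617 in.
Required leg w = t_e / 0.707 = 0.3702 in → use 3/8 in.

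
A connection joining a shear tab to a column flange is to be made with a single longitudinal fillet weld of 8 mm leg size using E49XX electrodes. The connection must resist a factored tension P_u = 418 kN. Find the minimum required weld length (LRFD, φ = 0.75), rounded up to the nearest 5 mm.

L = 340 mm

E49XX → F_EXX = 490 MPa.
Throat t_e = 0.707 × 8 = 5.656 mm.
φr_n = 0.75 × 0.6 × 490 × 5.656 × 10⁻³ = 1.247 kN/mm.
L_req = P_u / φr_n = 418 / 1.247 = 335.2 mm total.
Round up → use L = 340 mm.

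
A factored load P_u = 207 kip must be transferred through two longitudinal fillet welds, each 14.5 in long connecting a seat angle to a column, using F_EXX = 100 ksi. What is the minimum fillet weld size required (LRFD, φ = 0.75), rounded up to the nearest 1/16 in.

Total weld length L = 29 in.
Required throat t_e = P_u / (φ × 0.6 F_EXX × L) = 207 / (0.75 × 0.6 × 100 × 29) = 0.1586 in.
Required leg w = t_e / 0.707 = 0.2244 in → use 1/4 in.

w = 1/4 in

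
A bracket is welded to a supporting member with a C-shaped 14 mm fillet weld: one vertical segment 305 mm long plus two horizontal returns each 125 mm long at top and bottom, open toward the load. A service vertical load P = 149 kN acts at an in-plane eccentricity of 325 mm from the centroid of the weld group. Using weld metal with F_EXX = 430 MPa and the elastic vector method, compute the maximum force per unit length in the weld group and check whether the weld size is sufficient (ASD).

f_max ≈ 1130 N/mm; adequate

Total weld length L_w = 555 mm. Treat welds as unit-width lines.
Centroid: x̄ = 2×125×62.5 / 555 = 28.15 mm from the vertical weld.
Polar moment about centroid: J = I_x + I_y = [305³/12 + 2×125×152.5²] + [305×28.15² + 2(125³/12 + 125×34.35²)] = 9041000 mm³.
Direct shear f_v = P/L_w = 149×10³ / 555 = 268.5 N/mm (vertical).
Torsion M = P·e = 149×10³ × 325 = 48425000 N·mm.
Critical point at (x, y) = (96.85, 152.5) from centroid. f_tx = M·y/J = 816.8 N/mm; f_ty = M·x/J = 518.7 N/mm.
Resultant f_max = √[f_tx² + (f_v + f_ty)²] = √[816.8² + (268.5 + 518.7)²] = 1134 N/mm.
Capacity per unit length: r_n/Ω = (1/2.0) × 0.6 × 430 × (0.707 × 14) = 1277 N/mm.
1134 ≤ 1277 → adequate.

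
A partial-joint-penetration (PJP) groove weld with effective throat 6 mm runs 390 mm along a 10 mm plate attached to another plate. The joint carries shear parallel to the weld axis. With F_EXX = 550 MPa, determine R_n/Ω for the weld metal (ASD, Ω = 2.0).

R_n/Ω ≈ 386 kN

Effective throat (given) t_e = 6 mm.
A_we = 6 × 390 = 2340 mm².
F_nw = 0.6 F_EXX = 330 MPa.
R_n/Ω = (330 × 2340) / 2.0 × 10⁻³ = 386.1 kN.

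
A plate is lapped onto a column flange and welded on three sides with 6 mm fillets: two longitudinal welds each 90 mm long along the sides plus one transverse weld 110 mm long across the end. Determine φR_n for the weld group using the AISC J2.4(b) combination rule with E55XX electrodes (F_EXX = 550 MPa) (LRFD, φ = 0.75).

φR_n ≈ 334 kN

t_e = 0.707 × 6 = 4.242 mm.
R_nwl = 0.6 × 550 × 4.242 × 180 × 10⁻³ = 252 kN (longitudinal, 2 welds).
R_nwt = 0.6 × 550 × 4.242 × 110 × 10⁻³ = 154 kN (transverse, base value).
(i) R_nwl + R_nwt = 406 kN; (ii) 0.85 R_nwl + 1.5 R_nwt = 445.2 kN.
R_n = max = 445.2 kN [governs: (ii)]; φR_n = 333.9 kN.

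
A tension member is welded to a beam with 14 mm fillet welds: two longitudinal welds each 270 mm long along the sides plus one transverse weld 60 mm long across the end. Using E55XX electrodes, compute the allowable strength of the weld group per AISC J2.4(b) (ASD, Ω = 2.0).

R_n/Ω ≈ 980 kN

E55XX → F_EXX = 550 MPa.
t_e = 0.707 × 14 = 9.898 mm.
R_nwl = 0.6 × 550 × 9.898 × 540 × 10⁻³ = 1764 kN (longitudinal, 2 welds).
R_nwt = 0.6 × 550 × 9.898 × 60 × 10⁻³ = 196 kN (transverse, base value).
(i) R_nwl + R_nwt = 1960 kN; (ii) 0.85 R_nwl + 1.5 R_nwt = 1793 kN.
R_n = max = 1960 kN [governs: (i)]; R_n/Ω = 979.9 kN.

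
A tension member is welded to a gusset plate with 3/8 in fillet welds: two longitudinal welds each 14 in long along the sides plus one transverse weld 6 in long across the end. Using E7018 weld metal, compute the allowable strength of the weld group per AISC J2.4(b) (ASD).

R_n/Ω ≈ 189 kips

E70XX → F_EXX = 70 ksi.
t_e = 0.707 × 0.375 = 0.2651 in.
R_nwl = 0.6 × 70 × 0.2651 × 28 = 311.8 kips (longitudinal, 2 welds).
R_nwt = 0.6 × 70 × 0.2651 × 6 = 66.81 kips (transverse, base value).
(i) R_nwl + R_nwt = 378.6 kips; (ii) 0.85 R_nwl + 1.5 R_nwt = 365.2 kips.
R_n = max = 378.6 kips [governs: (i)]; R_n/Ω = 189.3 kips.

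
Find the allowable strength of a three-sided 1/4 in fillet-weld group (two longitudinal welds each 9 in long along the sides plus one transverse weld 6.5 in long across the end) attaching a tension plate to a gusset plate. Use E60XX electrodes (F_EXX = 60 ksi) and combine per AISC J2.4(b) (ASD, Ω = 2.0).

t_e = 0.707 × 0.25 = 0.1767 in.
R_nwl = 0.6 × 60 × 0.1767 × 18 = 114.5 kips (longitudinal, 2 welds).
R_nwt = 0.6 × 60 × 0.1767 × 6.5 = 41.36 kips (transverse, base value).
(i) R_nwl + R_nwt = 155.9 kips; (ii) 0.85 R_nwl + 1.5 R_nwt = 159.4 kips.
R_n = max = 159.4 kips [governs: (ii)]; R_n/Ω = 79.7 kips.

R_n/Ω ≈ 79.7 kips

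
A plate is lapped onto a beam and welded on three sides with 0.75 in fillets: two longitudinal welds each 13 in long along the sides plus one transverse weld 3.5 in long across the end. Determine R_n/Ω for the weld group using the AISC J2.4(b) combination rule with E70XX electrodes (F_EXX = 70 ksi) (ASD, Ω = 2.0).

t_e = 0.707 × 0.75 = 0.5302 in.
R_nwl = 0.6 × 70 × 0.5302 × 26 = 579 kip (longitudinal, 2 welds).
R_nwt = 0.6 × 70 × 0.5302 × 3.5 = 77.95 kip (transverse, base value).
(i) R_nwl + R_nwt = 657 kip; (ii) 0.85 R_nwl + 1.5 R_nwt = 609.1 kip.
R_n = max = 657 kip [governs: (i)]; R_n/Ω = 328.5 kip.

R_n/Ω ≈ 328 kip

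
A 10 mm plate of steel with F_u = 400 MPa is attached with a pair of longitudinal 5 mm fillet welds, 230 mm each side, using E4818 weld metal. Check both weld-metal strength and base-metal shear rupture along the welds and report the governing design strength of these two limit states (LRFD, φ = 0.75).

E48XX → F_EXX = 480 MPa.
t_e = 0.707 × 5 = 3.535 mm; L = 460 mm.
Weld metal: φR_n = 0.75 × 0.6 × 480 × 3.535 × 460 × 10⁻³ = 351.2 kN.
Base metal (shear rupture): φR_n = 0.75 × 0.6 × 400 × 10 × 460 × 10⁻³ = 828 kN.
Governing: weld metal.

φR_n ≈ 351 kN (weld metal governs)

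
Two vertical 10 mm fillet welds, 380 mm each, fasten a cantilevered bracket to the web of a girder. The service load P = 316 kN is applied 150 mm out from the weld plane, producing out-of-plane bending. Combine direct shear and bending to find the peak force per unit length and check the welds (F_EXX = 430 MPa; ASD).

L_w = 2 × 380 = 760 mm; section modulus (unit throat) S = 2 × L²/6 = 48130 mm².
Direct shear f_v = P/L_w = 316×10³/760 = 415.8 N/mm.
Moment M = P × e = 316×10³ × 150 = 47400000 N·mm; bending f_b = M/S = 984.8 N/mm.
f_max = √(f_v² + f_b²) = √(415.8² + 984.8²) = 1069 N/mm.
r_n/Ω = (1/2.0) × 0.6 × 430 × (0.707 × 10) = 912 N/mm → NOT adequate.

f_max ≈ 1070 N/mm; NOT adequate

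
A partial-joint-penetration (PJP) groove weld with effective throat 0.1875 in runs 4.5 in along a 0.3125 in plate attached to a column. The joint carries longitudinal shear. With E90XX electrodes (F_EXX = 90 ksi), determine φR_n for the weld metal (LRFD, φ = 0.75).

φR_n ≈ 34.2 kip

Effective throat (given) t_e = 0.1875 in.
A_we = 0.1875 × 4.5 = 0.8438 in².
F_nw = 0.6 F_EXX = 54 ksi.
φR_n = 0.75 × 54 × 0.8438 = 34.17 kip.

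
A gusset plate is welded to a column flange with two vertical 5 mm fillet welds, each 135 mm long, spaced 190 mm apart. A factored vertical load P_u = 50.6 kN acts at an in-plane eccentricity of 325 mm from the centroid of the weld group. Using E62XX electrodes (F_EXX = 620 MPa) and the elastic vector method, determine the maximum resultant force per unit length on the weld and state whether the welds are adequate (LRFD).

Total weld length L_w = 270 mm. Treat welds as unit-width lines.
Polar moment about centroid: J = 2[d³/12 + d(b/2)²] = 2[135³/12 + 135×95²] = 2847000 mm³.
Direct shear f_v = P/L_w = 50.6×10³ / 270 = 187.4 N/mm (vertical).
Torsion M = P·e = 50.6×10³ × 325 = 16445000 N·mm.
Critical point at (x, y) = (95, 67.5) from centroid. f_tx = M·y/J = 389.9 N/mm; f_ty = M·x/J = 548.8 N/mm.
Resultant f_max = √[f_tx² + (f_v + f_ty)²] = √[389.9² + (187.4 + 548.8)²] = 833.1 N/mm.
Capacity per unit length: φr_n = 0.75 × 0.6 × 620 × (0.707 × 5) = 986.3 N/mm.
833.1 ≤ 986.3 → adequate.

f_max ≈ 833 N/mm; adequate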